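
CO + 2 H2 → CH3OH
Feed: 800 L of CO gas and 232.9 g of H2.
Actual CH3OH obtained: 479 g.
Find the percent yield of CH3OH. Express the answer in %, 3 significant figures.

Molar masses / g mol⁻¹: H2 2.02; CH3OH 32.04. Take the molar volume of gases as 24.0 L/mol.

44.9 %

n(CO) = 800.0 / 24.0 = 33.33 mol
n(H2) = 232.9 / 2.02 = 115.3 mol
n/ν for CO = 33.33/1 = 33.33
n/ν for H2 = 115.3/2 = 57.65
Smallest n/ν is CO → limiting reagent.
theoretical n(CH3OH) = (1/1) × 33.33 = 33.33 mol → 1068 g
% yield = 479 / 1068 × 100 = 44.85 %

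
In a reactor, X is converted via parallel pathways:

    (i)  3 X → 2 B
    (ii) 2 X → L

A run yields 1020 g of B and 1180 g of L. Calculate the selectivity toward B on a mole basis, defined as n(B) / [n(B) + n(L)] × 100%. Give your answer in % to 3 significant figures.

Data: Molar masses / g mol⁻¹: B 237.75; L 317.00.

n(B) = 1020 / 237.75 = 4.290 mol
n(L) = 1180 / 317.00 = 3.722 mol
selectivity = 4.290/(4.290+3.722) × 100 = 53.54 %

53.5 %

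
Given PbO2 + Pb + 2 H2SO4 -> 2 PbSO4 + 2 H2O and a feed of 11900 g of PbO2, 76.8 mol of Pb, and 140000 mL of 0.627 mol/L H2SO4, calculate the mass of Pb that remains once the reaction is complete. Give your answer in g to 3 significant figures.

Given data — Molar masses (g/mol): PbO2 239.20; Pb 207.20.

n(PbO2) = 11900 / 239.20 = 49.75 mol
n(Pb) = 76.80 mol
n(H2SO4) = 0.627 × 140000/1000 = 87.78 mol
n/ν for PbO2 = 49.75/1 = 49.75
n/ν for Pb = 76.80/1 = 76.80
n/ν for H2SO4 = 87.78/2 = 43.89
Smallest n/ν is H2SO4 → limiting reagent.
Pb consumed = (1/2) × 87.78 = 43.89 mol
Pb remaining = 76.80 − 43.89 = 32.91 mol
mass = 32.91 × 207.20 = 6819 g

6820 g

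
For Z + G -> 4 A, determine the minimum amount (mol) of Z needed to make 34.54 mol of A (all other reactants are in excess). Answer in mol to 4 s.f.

8.635 mol

n(A) = 34.54 mol
n(Z) = (1/4) × 34.54 = 8.635 mol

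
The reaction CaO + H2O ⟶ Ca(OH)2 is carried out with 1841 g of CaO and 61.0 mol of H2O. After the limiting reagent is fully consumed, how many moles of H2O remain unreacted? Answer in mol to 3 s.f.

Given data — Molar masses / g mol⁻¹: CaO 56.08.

28.2 mol

n(CaO) = 1841 / 56.08 = 32.83 mol
n(H2O) = 61.00 mol
n/ν → CaO: 32.83, H2O: 61.00; CaO is limiting.
H2O consumed = (1/1) × 32.83 = 32.83 mol
H2O remaining = 61.00 − 32.83 = 28.17 mol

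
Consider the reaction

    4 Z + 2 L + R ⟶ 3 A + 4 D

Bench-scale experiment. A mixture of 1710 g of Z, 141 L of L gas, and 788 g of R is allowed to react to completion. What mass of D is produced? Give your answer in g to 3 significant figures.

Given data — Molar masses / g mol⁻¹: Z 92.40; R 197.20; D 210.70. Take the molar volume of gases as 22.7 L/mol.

n(Z) = 1710 / 92.40 = 18.51 mol
n(L) = 141.0 / 22.7 = 6.211 mol
n(R) = 788.0 / 197.20 = 3.996 mol
n/ν → Z: 4.628, L: 3.106, R: 3.996; L is limiting.
n(D) = (4/2) × 6.211 = 12.42 mol
mass = 12.42 × 210.70 = 2617 g

2620 g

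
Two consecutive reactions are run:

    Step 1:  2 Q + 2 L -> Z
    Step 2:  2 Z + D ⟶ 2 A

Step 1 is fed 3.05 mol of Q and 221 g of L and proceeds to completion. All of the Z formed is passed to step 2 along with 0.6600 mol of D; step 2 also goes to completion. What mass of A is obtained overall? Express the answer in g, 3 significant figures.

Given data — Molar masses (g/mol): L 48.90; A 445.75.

Step 1:
n(Q) = 3.050 mol
n(L) = 221.0 / 48.90 = 4.519 mol
n/ν for Q = 3.050/2 = 1.525
n/ν for L = 4.519/2 = 2.260
Smallest n/ν is Q → limiting reagent.
n(Z) produced = (1/2) × 3.050 = 1.525 mol
Step 2:
n(Z) available = 1.525 mol
n(D) = 0.6600 mol
n/ν for Z = 1.525/2 = 0.7625
n/ν for D = 0.6600/1 = 0.6600
Smallest n/ν is D → limiting reagent.
n(A) = (2/1) × 0.6600 = 1.320 mol
mass = 1.320 × 445.75 = 588.4 g

588 g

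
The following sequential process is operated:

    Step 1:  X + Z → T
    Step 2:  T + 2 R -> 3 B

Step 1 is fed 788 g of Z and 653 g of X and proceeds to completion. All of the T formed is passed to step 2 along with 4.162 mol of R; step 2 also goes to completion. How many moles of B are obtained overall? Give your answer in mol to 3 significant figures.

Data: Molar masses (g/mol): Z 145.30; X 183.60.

Step 1:
n(Z) = 788.0 / 145.30 = 5.423 mol
n(X) = 653.0 / 183.60 = 3.557 mol
n/ν for Z = 5.423/1 = 5.423
n/ν for X = 3.557/1 = 3.557
Smallest n/ν is X → limiting reagent.
n(T) produced = (1/1) × 3.557 = 3.557 mol
Step 2:
n(T) available = 3.557 mol
n(R) = 4.162 mol
n/ν for T = 3.557/1 = 3.557
n/ν for R = 4.162/2 = 2.081
Smallest n/ν is R → limiting reagent.
n(B) = (3/2) × 4.162 = 6.243 mol

6.24 mol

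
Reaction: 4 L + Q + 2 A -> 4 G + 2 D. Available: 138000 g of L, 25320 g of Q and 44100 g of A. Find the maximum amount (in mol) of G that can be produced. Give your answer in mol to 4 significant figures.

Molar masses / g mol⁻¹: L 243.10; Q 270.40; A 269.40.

n(L) = 138000 / 243.10 = 567.7 mol
n(Q) = 25320 / 270.40 = 93.64 mol
n(A) = 44100 / 269.40 = 163.7 mol
n/ν for L = 567.7/4 = 141.9
n/ν for Q = 93.64/1 = 93.64
n/ν for A = 163.7/2 = 81.85
Smallest n/ν is A → limiting reagent.
n(G) = (4/2) × 163.7 = 327.4 mol

327.4 mol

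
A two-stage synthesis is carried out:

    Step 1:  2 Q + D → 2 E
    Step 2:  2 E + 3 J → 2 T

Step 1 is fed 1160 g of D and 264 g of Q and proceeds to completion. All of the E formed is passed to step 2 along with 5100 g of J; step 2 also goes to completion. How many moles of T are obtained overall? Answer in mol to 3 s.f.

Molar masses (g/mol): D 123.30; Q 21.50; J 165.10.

12.3 mol

Step 1:
n(D) = 1160 / 123.30 = 9.408 mol
n(Q) = 264.0 / 21.50 = 12.28 mol
n/ν → D: 9.408, Q: 6.140; Q is limiting.
n(E) produced = (2/2) × 12.28 = 12.28 mol
Step 2:
n(E) available = 12.28 mol
n(J) = 5100 / 165.10 = 30.89 mol
n/ν → E: 6.140, J: 10.30; E is limiting.
n(T) = (2/2) × 12.28 = 12.28 mol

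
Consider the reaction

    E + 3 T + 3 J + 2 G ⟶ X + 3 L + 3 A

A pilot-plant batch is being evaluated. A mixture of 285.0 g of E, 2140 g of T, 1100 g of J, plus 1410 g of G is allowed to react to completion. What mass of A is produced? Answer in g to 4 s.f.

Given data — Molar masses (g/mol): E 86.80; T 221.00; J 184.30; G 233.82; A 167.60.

1000 g

n(E) = 285.0 / 86.80 = 3.283 mol
n(T) = 2140 / 221.00 = 9.683 mol
n(J) = 1100 / 184.30 = 5.969 mol
n(G) = 1410 / 233.82 = 6.030 mol
n/ν for E = 3.283/1 = 3.283
n/ν for T = 9.683/3 = 3.228
n/ν for J = 5.969/3 = 1.990
n/ν for G = 6.030/2 = 3.015
Smallest n/ν is J → limiting reagent.
n(A) = (3/3) × 5.969 = 5.969 mol
mass = 5.969 × 167.60 = 1000 g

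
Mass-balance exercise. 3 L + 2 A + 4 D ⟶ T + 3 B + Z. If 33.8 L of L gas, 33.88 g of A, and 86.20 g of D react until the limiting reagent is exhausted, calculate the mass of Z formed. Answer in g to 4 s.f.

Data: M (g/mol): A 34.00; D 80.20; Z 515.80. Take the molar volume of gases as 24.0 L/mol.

138.6 g

n(L) = 33.80 / 24.0 = 1.408 mol
n(A) = 33.88 / 34.00 = 0.9965 mol
n(D) = 86.20 / 80.20 = 1.075 mol
n/ν → L: 0.4693, A: 0.4983, D: 0.2688; D is limiting.
n(Z) = (1/4) × 1.075 = 0.2688 mol
mass = 0.2688 × 515.80 = 138.6 g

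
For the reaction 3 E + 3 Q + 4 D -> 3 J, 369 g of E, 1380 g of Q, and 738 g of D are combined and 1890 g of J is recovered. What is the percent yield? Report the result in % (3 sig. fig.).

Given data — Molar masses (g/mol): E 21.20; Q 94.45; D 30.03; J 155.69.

n(E) = 369.0 / 21.20 = 17.41 mol
n(Q) = 1380 / 94.45 = 14.61 mol
n(D) = 738.0 / 30.03 = 24.58 mol
n/ν for E = 17.41/3 = 5.803
n/ν for Q = 14.61/3 = 4.870
n/ν for D = 24.58/4 = 6.145
Smallest n/ν is Q → limiting reagent.
theoretical n(J) = (3/3) × 14.61 = 14.61 mol → 2275 g
% yield = 1890 / 2275 × 100 = 83.08 %

83.1 %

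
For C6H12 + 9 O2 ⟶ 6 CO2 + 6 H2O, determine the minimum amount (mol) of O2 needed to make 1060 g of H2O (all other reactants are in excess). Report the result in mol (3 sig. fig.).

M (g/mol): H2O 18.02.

n(H2O) = 1060 / 18.02 = 58.82 mol
n(O2) = (9/6) × 58.82 = 88.23 mol

88.2 mol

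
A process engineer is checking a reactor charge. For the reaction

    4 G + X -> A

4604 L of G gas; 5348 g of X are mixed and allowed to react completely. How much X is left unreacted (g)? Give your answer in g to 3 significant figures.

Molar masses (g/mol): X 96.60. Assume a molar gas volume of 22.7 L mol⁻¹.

n(G) = 4604 / 22.7 = 202.8 mol
n(X) = 5348 / 96.60 = 55.36 mol
n/ν for G = 202.8/4 = 50.70
n/ν for X = 55.36/1 = 55.36
Smallest n/ν is G → limiting reagent.
X consumed = (1/4) × 202.8 = 50.70 mol
X remaining = 55.36 − 50.70 = 4.660 mol
mass = 4.660 × 96.60 = 450.2 g

450 g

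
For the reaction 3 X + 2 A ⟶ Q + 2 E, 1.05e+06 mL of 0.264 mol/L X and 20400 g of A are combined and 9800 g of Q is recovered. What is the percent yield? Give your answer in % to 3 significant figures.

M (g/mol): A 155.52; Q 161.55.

n(X) = 0.264 × 1.05e+06/1000 = 277.2 mol
n(A) = 20400 / 155.52 = 131.2 mol
n/ν for X = 277.2/3 = 92.40
n/ν for A = 131.2/2 = 65.60
Smallest n/ν is A → limiting reagent.
theoretical n(Q) = (1/2) × 131.2 = 65.60 mol → 10600 g
% yield = 9800 / 10600 × 100 = 92.45 %

92.5 %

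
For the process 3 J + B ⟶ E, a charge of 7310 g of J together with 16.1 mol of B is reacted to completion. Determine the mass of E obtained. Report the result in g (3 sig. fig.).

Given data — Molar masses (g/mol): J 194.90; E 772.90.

n(J) = 7310 / 194.90 = 37.51 mol
n(B) = 16.10 mol
n/ν → J: 12.50, B: 16.10; J is limiting.
n(E) = (1/3) × 37.51 = 12.50 mol
mass = 12.50 × 772.90 = 9661 g

9660 g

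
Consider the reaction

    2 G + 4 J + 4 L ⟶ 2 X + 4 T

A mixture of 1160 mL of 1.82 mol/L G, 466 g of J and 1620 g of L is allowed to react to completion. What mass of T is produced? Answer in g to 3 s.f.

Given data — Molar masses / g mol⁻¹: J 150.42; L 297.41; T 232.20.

719 g

n(G) = 1.82 × 1160/1000 = 2.111 mol
n(J) = 466.0 / 150.42 = 3.098 mol
n(L) = 1620 / 297.41 = 5.447 mol
n/ν for G = 2.111/2 = 1.056
n/ν for J = 3.098/4 = 0.7745
n/ν for L = 5.447/4 = 1.362
Smallest n/ν is J → limiting reagent.
n(T) = (4/4) × 3.098 = 3.098 mol
mass = 3.098 × 232.20 = 719.4 g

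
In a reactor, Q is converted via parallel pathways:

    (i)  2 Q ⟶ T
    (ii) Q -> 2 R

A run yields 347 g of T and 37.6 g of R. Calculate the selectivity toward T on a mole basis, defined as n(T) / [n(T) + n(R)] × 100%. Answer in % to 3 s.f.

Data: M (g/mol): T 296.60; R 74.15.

69.8 %

n(T) = 347 / 296.60 = 1.170 mol
n(R) = 37.6 / 74.15 = 0.5071 mol
selectivity = 1.170/(1.170+0.5071) × 100 = 69.76 %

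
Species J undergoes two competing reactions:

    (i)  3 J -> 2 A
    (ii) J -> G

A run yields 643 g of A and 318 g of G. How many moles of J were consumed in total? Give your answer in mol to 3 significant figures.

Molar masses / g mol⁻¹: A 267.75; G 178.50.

5.38 mol

n(A) = 643 / 267.75 = 2.401 mol
n(G) = 318 / 178.50 = 1.782 mol
n(J) via (i) = (3/2)×2.401 = 3.602 mol
n(J) via (ii) = (1/1)×1.782 = 1.782 mol
total n(J) = 3.602 + 1.782 = 5.384 mol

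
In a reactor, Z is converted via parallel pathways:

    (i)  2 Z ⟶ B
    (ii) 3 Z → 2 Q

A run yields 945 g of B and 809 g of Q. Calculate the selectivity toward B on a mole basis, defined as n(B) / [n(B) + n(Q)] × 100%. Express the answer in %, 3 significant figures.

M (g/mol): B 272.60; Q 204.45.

n(B) = 945 / 272.60 = 3.467 mol
n(Q) = 809 / 204.45 = 3.957 mol
selectivity = 3.467/(3.467+3.957) × 100 = 46.70 %

46.7 %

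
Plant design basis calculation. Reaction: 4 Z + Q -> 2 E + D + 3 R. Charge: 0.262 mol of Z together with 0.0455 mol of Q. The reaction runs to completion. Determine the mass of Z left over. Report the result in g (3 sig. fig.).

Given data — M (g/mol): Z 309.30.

n(Z) = 0.2620 mol
n(Q) = 0.04550 mol
n/ν → Z: 0.06550, Q: 0.04550; Q is limiting.
Z consumed = (4/1) × 0.04550 = 0.1820 mol
Z remaining = 0.2620 − 0.1820 = 0.08000 mol
mass = 0.08000 × 309.30 = 24.74 g

24.7 g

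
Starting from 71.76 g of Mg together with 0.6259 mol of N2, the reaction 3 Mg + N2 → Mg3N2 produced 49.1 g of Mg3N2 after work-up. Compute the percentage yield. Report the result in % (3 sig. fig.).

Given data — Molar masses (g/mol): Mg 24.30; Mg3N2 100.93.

n(Mg) = 71.76 / 24.30 = 2.953 mol
n(N2) = 0.6259 mol
n/ν → Mg: 0.9843, N2: 0.6259; N2 is limiting.
theoretical n(Mg3N2) = (1/1) × 0.6259 = 0.6259 mol → 63.17 g
% yield = 49.1 / 63.17 × 100 = 77.73 %

77.7 %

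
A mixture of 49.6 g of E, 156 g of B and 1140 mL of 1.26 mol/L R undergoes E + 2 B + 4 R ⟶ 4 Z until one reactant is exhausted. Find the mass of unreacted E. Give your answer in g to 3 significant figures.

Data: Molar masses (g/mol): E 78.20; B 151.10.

21.5 g

n(E) = 49.60 / 78.20 = 0.6343 mol
n(B) = 156.0 / 151.10 = 1.032 mol
n(R) = 1.26 × 1140/1000 = 1.436 mol
n/ν → E: 0.6343, B: 0.5160, R: 0.3590; R is limiting.
E consumed = (1/4) × 1.436 = 0.3590 mol
E remaining = 0.6343 − 0.3590 = 0.2753 mol
mass = 0.2753 × 78.20 = 21.53 g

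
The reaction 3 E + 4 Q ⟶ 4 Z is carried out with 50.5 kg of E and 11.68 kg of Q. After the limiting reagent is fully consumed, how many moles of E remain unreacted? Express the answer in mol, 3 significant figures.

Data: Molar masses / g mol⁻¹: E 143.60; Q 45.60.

160 mol

n(E) = 50.50×1000 / 143.60 = 351.7 mol
n(Q) = 11.68×1000 / 45.60 = 256.1 mol
n/ν for E = 351.7/3 = 117.2
n/ν for Q = 256.1/4 = 64.03
Smallest n/ν is Q → limiting reagent.
E consumed = (3/4) × 256.1 = 192.1 mol
E remaining = 351.7 − 192.1 = 159.6 mol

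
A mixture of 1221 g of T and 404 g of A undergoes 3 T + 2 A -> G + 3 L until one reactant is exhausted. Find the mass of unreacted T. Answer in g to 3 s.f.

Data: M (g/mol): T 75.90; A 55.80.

n(T) = 1221 / 75.90 = 16.09 mol
n(A) = 404.0 / 55.80 = 7.240 mol
n/ν for T = 16.09/3 = 5.363
n/ν for A = 7.240/2 = 3.620
Smallest n/ν is A → limiting reagent.
T consumed = (3/2) × 7.240 = 10.86 mol
T remaining = 16.09 − 10.86 = 5.230 mol
mass = 5.230 × 75.90 = 397.0 g

397 g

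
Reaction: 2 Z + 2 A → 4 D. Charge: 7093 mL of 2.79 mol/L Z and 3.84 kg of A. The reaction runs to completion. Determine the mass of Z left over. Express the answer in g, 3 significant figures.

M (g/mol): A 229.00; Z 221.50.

669 g

n(Z) = 2.79 × 7093/1000 = 19.79 mol
n(A) = 3.840×1000 / 229.00 = 16.77 mol
n/ν for Z = 19.79/2 = 9.895
n/ν for A = 16.77/2 = 8.385
Smallest n/ν is A → limiting reagent.
Z consumed = (2/2) × 16.77 = 16.77 mol
Z remaining = 19.79 − 16.77 = 3.020 mol
mass = 3.020 × 221.50 = 668.9 g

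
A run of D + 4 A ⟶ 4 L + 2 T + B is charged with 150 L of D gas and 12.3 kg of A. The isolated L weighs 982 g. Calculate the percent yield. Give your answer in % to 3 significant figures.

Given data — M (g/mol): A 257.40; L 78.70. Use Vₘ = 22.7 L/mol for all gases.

47.2 %

n(D) = 150.0 / 22.7 = 6.608 mol
n(A) = 12.30×1000 / 257.40 = 47.79 mol
n/ν for D = 6.608/1 = 6.608
n/ν for A = 47.79/4 = 11.95
Smallest n/ν is D → limiting reagent.
theoretical n(L) = (4/1) × 6.608 = 26.43 mol → 2080 g
% yield = 982 / 2080 × 100 = 47.21 %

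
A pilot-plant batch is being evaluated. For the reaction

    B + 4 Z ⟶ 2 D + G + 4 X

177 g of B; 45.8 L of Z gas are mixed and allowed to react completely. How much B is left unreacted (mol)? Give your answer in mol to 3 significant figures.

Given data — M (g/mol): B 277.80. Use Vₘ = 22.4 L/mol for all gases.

0.126 mol

n(B) = 177.0 / 277.80 = 0.6371 mol
n(Z) = 45.80 / 22.4 = 2.045 mol
n/ν for B = 0.6371/1 = 0.6371
n/ν for Z = 2.045/4 = 0.5113
Smallest n/ν is Z → limiting reagent.
B consumed = (1/4) × 2.045 = 0.5113 mol
B remaining = 0.6371 − 0.5113 = 0.1258 mol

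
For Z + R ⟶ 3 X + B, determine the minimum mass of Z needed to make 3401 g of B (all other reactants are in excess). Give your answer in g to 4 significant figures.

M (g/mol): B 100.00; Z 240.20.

n(B) = 3401 / 100.00 = 34.01 mol
n(Z) = (1/1) × 34.01 = 34.01 mol
mass = 34.01 × 240.20 = 8169 g

8169 g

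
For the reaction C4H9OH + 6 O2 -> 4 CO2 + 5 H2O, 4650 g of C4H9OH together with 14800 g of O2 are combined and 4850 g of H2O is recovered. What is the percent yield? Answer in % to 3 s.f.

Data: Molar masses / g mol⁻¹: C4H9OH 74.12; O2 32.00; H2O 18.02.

n(C4H9OH) = 4650 / 74.12 = 62.74 mol
n(O2) = 14800 / 32.00 = 462.5 mol
n/ν for C4H9OH = 62.74/1 = 62.74
n/ν for O2 = 462.5/6 = 77.08
Smallest n/ν is C4H9OH → limiting reagent.
theoretical n(H2O) = (5/1) × 62.74 = 313.7 mol → 5653 g
% yield = 4850 / 5653 × 100 = 85.80 %

85.8 %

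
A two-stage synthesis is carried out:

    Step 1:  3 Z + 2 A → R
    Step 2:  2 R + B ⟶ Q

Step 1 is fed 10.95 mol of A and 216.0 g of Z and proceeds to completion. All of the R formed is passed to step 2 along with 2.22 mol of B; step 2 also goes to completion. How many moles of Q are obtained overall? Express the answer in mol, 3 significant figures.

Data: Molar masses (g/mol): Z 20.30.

1.77 mol

Step 1:
n(A) = 10.95 mol
n(Z) = 216.0 / 20.30 = 10.64 mol
n/ν for A = 10.95/2 = 5.475
n/ν for Z = 10.64/3 = 3.547
Smallest n/ν is Z → limiting reagent.
n(R) produced = (1/3) × 10.64 = 3.547 mol
Step 2:
n(R) available = 3.547 mol
n(B) = 2.220 mol
n/ν for R = 3.547/2 = 1.774
n/ν for B = 2.220/1 = 2.220
Smallest n/ν is R → limiting reagent.
n(Q) = (1/2) × 3.547 = 1.774 mol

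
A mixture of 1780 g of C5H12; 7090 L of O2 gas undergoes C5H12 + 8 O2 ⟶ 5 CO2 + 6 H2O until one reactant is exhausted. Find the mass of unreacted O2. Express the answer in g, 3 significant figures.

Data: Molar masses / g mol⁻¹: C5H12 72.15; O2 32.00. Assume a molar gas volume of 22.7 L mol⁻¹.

3680 g

n(C5H12) = 1780 / 72.15 = 24.67 mol
n(O2) = 7090 / 22.7 = 312.3 mol
n/ν for C5H12 = 24.67/1 = 24.67
n/ν for O2 = 312.3/8 = 39.04
Smallest n/ν is C5H12 → limiting reagent.
O2 consumed = (8/1) × 24.67 = 197.4 mol
O2 remaining = 312.3 − 197.4 = 114.9 mol
mass = 114.9 × 32.00 = 3677 g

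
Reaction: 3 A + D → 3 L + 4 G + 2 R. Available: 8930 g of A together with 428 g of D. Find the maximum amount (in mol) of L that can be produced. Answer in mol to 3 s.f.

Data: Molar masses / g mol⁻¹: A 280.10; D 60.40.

n(A) = 8930 / 280.10 = 31.88 mol
n(D) = 428.0 / 60.40 = 7.086 mol
n/ν for A = 31.88/3 = 10.63
n/ν for D = 7.086/1 = 7.086
Smallest n/ν is D → limiting reagent.
n(L) = (3/1) × 7.086 = 21.26 mol

21.3 mol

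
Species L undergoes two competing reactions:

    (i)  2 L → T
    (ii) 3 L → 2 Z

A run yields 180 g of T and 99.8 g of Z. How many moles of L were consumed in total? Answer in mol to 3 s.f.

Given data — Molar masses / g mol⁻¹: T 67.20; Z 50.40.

n(T) = 180 / 67.20 = 2.679 mol
n(Z) = 99.8 / 50.40 = 1.980 mol
n(L) via (i) = (2/1)×2.679 = 5.358 mol
n(L) via (ii) = (3/2)×1.980 = 2.970 mol
total n(L) = 5.358 + 2.970 = 8.328 mol

8.33 mol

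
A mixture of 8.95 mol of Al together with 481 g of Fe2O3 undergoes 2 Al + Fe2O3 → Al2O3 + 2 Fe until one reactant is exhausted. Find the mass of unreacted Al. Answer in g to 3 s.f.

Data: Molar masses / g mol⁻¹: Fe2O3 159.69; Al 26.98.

n(Al) = 8.950 mol
n(Fe2O3) = 481.0 / 159.69 = 3.012 mol
n/ν → Al: 4.475, Fe2O3: 3.012; Fe2O3 is limiting.
Al consumed = (2/1) × 3.012 = 6.024 mol
Al remaining = 8.950 − 6.024 = 2.926 mol
mass = 2.926 × 26.98 = 78.94 g

78.9 g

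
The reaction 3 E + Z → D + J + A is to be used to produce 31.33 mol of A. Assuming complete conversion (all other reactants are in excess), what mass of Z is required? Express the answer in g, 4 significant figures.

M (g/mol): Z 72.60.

n(A) = 31.33 mol
n(Z) = (1/1) × 31.33 = 31.33 mol
mass = 31.33 × 72.60 = 2275 g

2275 g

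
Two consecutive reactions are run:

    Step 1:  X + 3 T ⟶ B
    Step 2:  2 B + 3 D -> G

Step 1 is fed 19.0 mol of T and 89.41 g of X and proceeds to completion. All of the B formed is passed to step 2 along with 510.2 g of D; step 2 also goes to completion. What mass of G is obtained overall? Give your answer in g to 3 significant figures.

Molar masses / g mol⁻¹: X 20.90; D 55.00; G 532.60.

1140 g

Step 1:
n(T) = 19.00 mol
n(X) = 89.41 / 20.90 = 4.278 mol
n/ν for T = 19.00/3 = 6.333
n/ν for X = 4.278/1 = 4.278
Smallest n/ν is X → limiting reagent.
n(B) produced = (1/1) × 4.278 = 4.278 mol
Step 2:
n(B) available = 4.278 mol
n(D) = 510.2 / 55.00 = 9.276 mol
n/ν for B = 4.278/2 = 2.139
n/ν for D = 9.276/3 = 3.092
Smallest n/ν is B → limiting reagent.
n(G) = (1/2) × 4.278 = 2.139 mol
mass = 2.139 × 532.60 = 1139 g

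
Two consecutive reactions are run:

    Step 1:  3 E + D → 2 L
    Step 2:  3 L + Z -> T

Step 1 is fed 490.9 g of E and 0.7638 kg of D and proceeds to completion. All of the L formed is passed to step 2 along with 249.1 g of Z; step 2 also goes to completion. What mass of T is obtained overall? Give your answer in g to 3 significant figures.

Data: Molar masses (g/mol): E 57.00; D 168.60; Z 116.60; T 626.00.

1200 g

Step 1:
n(E) = 490.9 / 57.00 = 8.612 mol
n(D) = 0.7638×1000 / 168.60 = 4.530 mol
n/ν for E = 8.612/3 = 2.871
n/ν for D = 4.530/1 = 4.530
Smallest n/ν is E → limiting reagent.
n(L) produced = (2/3) × 8.612 = 5.741 mol
Step 2:
n(L) available = 5.741 mol
n(Z) = 249.1 / 116.60 = 2.136 mol
n/ν for L = 5.741/3 = 1.914
n/ν for Z = 2.136/1 = 2.136
Smallest n/ν is L → limiting reagent.
n(T) = (1/3) × 5.741 = 1.914 mol
mass = 1.914 × 626.00 = 1198 g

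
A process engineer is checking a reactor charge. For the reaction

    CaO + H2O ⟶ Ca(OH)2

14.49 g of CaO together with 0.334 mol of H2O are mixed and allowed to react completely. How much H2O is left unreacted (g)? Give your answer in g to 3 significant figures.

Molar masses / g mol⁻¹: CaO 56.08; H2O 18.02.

n(CaO) = 14.49 / 56.08 = 0.2584 mol
n(H2O) = 0.3340 mol
n/ν for CaO = 0.2584/1 = 0.2584
n/ν for H2O = 0.3340/1 = 0.3340
Smallest n/ν is CaO → limiting reagent.
H2O consumed = (1/1) × 0.2584 = 0.2584 mol
H2O remaining = 0.3340 − 0.2584 = 0.07560 mol
mass = 0.07560 × 18.02 = 1.362 g

1.36 g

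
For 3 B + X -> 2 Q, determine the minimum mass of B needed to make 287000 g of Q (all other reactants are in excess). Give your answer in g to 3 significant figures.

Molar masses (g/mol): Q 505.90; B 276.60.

235000 g

n(Q) = 287000 / 505.90 = 567.3 mol
n(B) = (3/2) × 567.3 = 851.0 mol
mass = 851.0 × 276.60 = 235400 g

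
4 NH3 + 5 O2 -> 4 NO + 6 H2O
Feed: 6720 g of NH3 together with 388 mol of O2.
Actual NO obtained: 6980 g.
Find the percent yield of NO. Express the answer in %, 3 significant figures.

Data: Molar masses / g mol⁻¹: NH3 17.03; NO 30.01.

n(NH3) = 6720 / 17.03 = 394.6 mol
n(O2) = 388.0 mol
n/ν for NH3 = 394.6/4 = 98.65
n/ν for O2 = 388.0/5 = 77.60
Smallest n/ν is O2 → limiting reagent.
theoretical n(NO) = (4/5) × 388.0 = 310.4 mol → 9315 g
% yield = 6980 / 9315 × 100 = 74.93 %

74.9 %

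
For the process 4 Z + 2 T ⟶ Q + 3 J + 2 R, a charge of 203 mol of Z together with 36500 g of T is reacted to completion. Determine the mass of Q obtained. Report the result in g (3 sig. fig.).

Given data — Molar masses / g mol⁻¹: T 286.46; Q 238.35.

12100 g

n(Z) = 203.0 mol
n(T) = 36500 / 286.46 = 127.4 mol
n/ν → Z: 50.75, T: 63.70; Z is limiting.
n(Q) = (1/4) × 203.0 = 50.75 mol
mass = 50.75 × 238.35 = 12100 g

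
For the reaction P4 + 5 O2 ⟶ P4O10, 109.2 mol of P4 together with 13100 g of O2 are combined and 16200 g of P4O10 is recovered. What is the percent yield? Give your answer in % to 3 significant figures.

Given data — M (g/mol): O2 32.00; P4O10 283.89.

69.7 %

n(P4) = 109.2 mol
n(O2) = 13100 / 32.00 = 409.4 mol
n/ν → P4: 109.2, O2: 81.88; O2 is limiting.
theoretical n(P4O10) = (1/5) × 409.4 = 81.88 mol → 23240 g
% yield = 16200 / 23240 × 100 = 69.71 %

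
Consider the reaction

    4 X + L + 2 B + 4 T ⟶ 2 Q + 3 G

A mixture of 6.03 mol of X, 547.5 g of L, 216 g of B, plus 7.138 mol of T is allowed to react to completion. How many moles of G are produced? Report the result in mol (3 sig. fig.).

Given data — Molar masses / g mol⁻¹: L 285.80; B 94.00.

3.45 mol

n(X) = 6.030 mol
n(L) = 547.5 / 285.80 = 1.916 mol
n(B) = 216.0 / 94.00 = 2.298 mol
n(T) = 7.138 mol
n/ν for X = 6.030/4 = 1.508
n/ν for L = 1.916/1 = 1.916
n/ν for B = 2.298/2 = 1.149
n/ν for T = 7.138/4 = 1.785
Smallest n/ν is B → limiting reagent.
n(G) = (3/2) × 2.298 = 3.447 mol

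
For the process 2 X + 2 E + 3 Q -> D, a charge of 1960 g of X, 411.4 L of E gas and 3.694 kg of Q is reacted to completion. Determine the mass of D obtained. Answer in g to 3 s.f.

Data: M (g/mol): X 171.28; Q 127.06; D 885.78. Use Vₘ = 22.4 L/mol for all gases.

5070 g

n(X) = 1960 / 171.28 = 11.44 mol
n(E) = 411.4 / 22.4 = 18.37 mol
n(Q) = 3.694×1000 / 127.06 = 29.07 mol
n/ν → X: 5.720, E: 9.185, Q: 9.690; X is limiting.
n(D) = (1/2) × 11.44 = 5.720 mol
mass = 5.720 × 885.78 = 5067 g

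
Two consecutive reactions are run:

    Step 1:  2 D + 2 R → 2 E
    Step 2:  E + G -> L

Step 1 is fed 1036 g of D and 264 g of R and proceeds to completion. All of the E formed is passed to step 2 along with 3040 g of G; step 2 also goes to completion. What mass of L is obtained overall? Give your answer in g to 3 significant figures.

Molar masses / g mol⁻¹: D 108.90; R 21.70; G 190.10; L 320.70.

3050 g

Step 1:
n(D) = 1036 / 108.90 = 9.513 mol
n(R) = 264.0 / 21.70 = 12.17 mol
n/ν → D: 4.757, R: 6.085; D is limiting.
n(E) produced = (2/2) × 9.513 = 9.513 mol
Step 2:
n(E) available = 9.513 mol
n(G) = 3040 / 190.10 = 15.99 mol
n/ν → E: 9.513, G: 15.99; E is limiting.
n(L) = (1/1) × 9.513 = 9.513 mol
mass = 9.513 × 320.70 = 3051 g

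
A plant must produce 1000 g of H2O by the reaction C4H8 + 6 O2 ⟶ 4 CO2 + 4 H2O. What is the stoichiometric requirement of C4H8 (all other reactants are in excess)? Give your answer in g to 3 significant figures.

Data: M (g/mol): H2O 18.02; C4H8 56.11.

n(H2O) = 1000 / 18.02 = 55.49 mol
n(C4H8) = (1/4) × 55.49 = 13.87 mol
mass = 13.87 × 56.11 = 778.2 g

778 g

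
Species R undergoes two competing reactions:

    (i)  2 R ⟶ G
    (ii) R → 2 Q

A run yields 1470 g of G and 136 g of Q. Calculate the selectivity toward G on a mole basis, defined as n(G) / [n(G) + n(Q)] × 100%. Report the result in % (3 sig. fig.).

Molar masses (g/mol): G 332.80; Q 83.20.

73.0 %

n(G) = 1470 / 332.80 = 4.417 mol
n(Q) = 136 / 83.20 = 1.635 mol
selectivity = 4.417/(4.417+1.635) × 100 = 72.98 %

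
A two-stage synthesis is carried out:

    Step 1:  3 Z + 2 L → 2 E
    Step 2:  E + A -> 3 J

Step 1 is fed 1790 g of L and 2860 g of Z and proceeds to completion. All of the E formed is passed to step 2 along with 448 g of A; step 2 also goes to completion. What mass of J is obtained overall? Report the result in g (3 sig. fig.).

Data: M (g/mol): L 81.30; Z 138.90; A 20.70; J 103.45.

Step 1:
n(L) = 1790 / 81.30 = 22.02 mol
n(Z) = 2860 / 138.90 = 20.59 mol
n/ν → L: 11.01, Z: 6.863; Z is limiting.
n(E) produced = (2/3) × 20.59 = 13.73 mol
Step 2:
n(E) available = 13.73 mol
n(A) = 448.0 / 20.70 = 21.64 mol
n/ν → E: 13.73, A: 21.64; E is limiting.
n(J) = (3/1) × 13.73 = 41.19 mol
mass = 41.19 × 103.45 = 4261 g

4260 g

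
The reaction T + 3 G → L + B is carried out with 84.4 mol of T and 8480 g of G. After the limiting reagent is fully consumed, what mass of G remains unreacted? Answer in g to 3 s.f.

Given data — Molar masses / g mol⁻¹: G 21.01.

3160 g

n(T) = 84.40 mol
n(G) = 8480 / 21.01 = 403.6 mol
n/ν → T: 84.40, G: 134.5; T is limiting.
G consumed = (3/1) × 84.40 = 253.2 mol
G remaining = 403.6 − 253.2 = 150.4 mol
mass = 150.4 × 21.01 = 3160 g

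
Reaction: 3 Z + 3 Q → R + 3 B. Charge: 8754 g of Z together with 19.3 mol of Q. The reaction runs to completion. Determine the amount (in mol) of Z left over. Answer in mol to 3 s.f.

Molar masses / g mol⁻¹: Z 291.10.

n(Z) = 8754 / 291.10 = 30.07 mol
n(Q) = 19.30 mol
n/ν for Z = 30.07/3 = 10.02
n/ν for Q = 19.30/3 = 6.433
Smallest n/ν is Q → limiting reagent.
Z consumed = (3/3) × 19.30 = 19.30 mol
Z remaining = 30.07 − 19.30 = 10.77 mol

10.8 mol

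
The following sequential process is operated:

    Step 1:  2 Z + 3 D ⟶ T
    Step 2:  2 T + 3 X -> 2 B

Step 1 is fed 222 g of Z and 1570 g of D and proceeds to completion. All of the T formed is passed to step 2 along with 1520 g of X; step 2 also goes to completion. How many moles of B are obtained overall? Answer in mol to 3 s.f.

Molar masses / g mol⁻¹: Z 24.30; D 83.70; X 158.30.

4.57 mol

Step 1:
n(Z) = 222.0 / 24.30 = 9.136 mol
n(D) = 1570 / 83.70 = 18.76 mol
n/ν for Z = 9.136/2 = 4.568
n/ν for D = 18.76/3 = 6.253
Smallest n/ν is Z → limiting reagent.
n(T) produced = (1/2) × 9.136 = 4.568 mol
Step 2:
n(T) available = 4.568 mol
n(X) = 1520 / 158.30 = 9.602 mol
n/ν for T = 4.568/2 = 2.284
n/ν for X = 9.602/3 = 3.201
Smallest n/ν is T → limiting reagent.
n(B) = (2/2) × 4.568 = 4.568 mol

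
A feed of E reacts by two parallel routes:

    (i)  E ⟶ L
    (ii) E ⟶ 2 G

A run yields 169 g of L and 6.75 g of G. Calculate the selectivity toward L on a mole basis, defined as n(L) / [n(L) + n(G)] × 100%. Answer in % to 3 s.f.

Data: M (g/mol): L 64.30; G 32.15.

n(L) = 169 / 64.30 = 2.628 mol
n(G) = 6.75 / 32.15 = 0.2100 mol
selectivity = 2.628/(2.628+0.2100) × 100 = 92.60 %

92.6 %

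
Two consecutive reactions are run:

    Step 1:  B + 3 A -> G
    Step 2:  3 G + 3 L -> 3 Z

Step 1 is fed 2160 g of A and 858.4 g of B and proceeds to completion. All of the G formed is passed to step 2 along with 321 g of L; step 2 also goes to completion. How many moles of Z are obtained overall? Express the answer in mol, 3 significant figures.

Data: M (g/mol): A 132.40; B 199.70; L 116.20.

2.76 mol

Step 1:
n(A) = 2160 / 132.40 = 16.31 mol
n(B) = 858.4 / 199.70 = 4.298 mol
n/ν for A = 16.31/3 = 5.437
n/ν for B = 4.298/1 = 4.298
Smallest n/ν is B → limiting reagent.
n(G) produced = (1/1) × 4.298 = 4.298 mol
Step 2:
n(G) available = 4.298 mol
n(L) = 321.0 / 116.20 = 2.762 mol
n/ν for G = 4.298/3 = 1.433
n/ν for L = 2.762/3 = 0.9207
Smallest n/ν is L → limiting reagent.
n(Z) = (3/3) × 2.762 = 2.762 mol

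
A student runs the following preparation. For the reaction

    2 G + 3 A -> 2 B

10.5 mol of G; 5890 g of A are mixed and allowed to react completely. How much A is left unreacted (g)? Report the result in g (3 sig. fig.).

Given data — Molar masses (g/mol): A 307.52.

1050 g

n(G) = 10.50 mol
n(A) = 5890 / 307.52 = 19.15 mol
n/ν for G = 10.50/2 = 5.250
n/ν for A = 19.15/3 = 6.383
Smallest n/ν is G → limiting reagent.
A consumed = (3/2) × 10.50 = 15.75 mol
A remaining = 19.15 − 15.75 = 3.400 mol
mass = 3.400 × 307.52 = 1046 g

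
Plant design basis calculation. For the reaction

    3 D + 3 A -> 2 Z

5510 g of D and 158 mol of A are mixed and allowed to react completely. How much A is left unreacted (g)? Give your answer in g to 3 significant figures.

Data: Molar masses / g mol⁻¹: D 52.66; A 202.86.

n(D) = 5510 / 52.66 = 104.6 mol
n(A) = 158.0 mol
n/ν for D = 104.6/3 = 34.87
n/ν for A = 158.0/3 = 52.67
Smallest n/ν is D → limiting reagent.
A consumed = (3/3) × 104.6 = 104.6 mol
A remaining = 158.0 − 104.6 = 53.40 mol
mass = 53.40 × 202.86 = 10830 g

10800 g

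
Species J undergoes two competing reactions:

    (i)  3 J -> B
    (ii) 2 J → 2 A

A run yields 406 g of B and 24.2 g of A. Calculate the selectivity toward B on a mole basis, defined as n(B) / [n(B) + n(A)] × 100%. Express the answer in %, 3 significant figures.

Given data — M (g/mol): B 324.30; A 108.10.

n(B) = 406 / 324.30 = 1.252 mol
n(A) = 24.2 / 108.10 = 0.2239 mol
selectivity = 1.252/(1.252+0.2239) × 100 = 84.83 %

84.8 %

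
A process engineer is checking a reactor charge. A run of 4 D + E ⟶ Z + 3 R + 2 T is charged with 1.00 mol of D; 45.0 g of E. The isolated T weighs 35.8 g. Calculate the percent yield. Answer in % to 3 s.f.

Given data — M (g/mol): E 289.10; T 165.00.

n(D) = 1.000 mol
n(E) = 45.00 / 289.10 = 0.1557 mol
n/ν for D = 1.000/4 = 0.2500
n/ν for E = 0.1557/1 = 0.1557
Smallest n/ν is E → limiting reagent.
theoretical n(T) = (2/1) × 0.1557 = 0.3114 mol → 51.38 g
% yield = 35.8 / 51.38 × 100 = 69.68 %

69.7 %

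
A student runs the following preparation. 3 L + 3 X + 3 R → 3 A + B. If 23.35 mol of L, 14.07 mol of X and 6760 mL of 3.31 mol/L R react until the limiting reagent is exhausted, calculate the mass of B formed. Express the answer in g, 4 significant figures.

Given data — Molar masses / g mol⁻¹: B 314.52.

n(L) = 23.35 mol
n(X) = 14.07 mol
n(R) = 3.31 × 6760/1000 = 22.38 mol
n/ν → L: 7.783, X: 4.690, R: 7.460; X is limiting.
n(B) = (1/3) × 14.07 = 4.690 mol
mass = 4.690 × 314.52 = 1475 g

1475 g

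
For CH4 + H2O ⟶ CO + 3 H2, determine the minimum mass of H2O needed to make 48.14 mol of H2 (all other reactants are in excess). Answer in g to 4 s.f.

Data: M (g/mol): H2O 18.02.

289.2 g

n(H2) = 48.14 mol
n(H2O) = (1/3) × 48.14 = 16.05 mol
mass = 16.05 × 18.02 = 289.2 g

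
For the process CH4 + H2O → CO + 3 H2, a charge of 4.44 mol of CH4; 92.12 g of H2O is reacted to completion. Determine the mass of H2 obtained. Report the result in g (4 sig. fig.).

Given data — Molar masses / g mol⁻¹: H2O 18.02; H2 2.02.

26.91 g

n(CH4) = 4.440 mol
n(H2O) = 92.12 / 18.02 = 5.112 mol
n/ν → CH4: 4.440, H2O: 5.112; CH4 is limiting.
n(H2) = (3/1) × 4.440 = 13.32 mol
mass = 13.32 × 2.02 = 26.91 g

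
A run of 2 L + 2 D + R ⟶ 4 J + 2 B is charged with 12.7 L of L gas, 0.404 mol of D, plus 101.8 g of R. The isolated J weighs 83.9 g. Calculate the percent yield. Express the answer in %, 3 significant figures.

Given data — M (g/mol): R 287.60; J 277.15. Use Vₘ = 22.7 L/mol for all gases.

n(L) = 12.70 / 22.7 = 0.5595 mol
n(D) = 0.4040 mol
n(R) = 101.8 / 287.60 = 0.3540 mol
n/ν for L = 0.5595/2 = 0.2798
n/ν for D = 0.4040/2 = 0.2020
n/ν for R = 0.3540/1 = 0.3540
Smallest n/ν is D → limiting reagent.
theoretical n(J) = (4/2) × 0.4040 = 0.8080 mol → 223.9 g
% yield = 83.9 / 223.9 × 100 = 37.47 %

37.5 %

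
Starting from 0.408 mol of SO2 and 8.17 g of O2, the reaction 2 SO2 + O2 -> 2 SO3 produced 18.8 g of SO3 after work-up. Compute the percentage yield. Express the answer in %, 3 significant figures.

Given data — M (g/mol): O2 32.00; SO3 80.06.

n(SO2) = 0.4080 mol
n(O2) = 8.170 / 32.00 = 0.2553 mol
n/ν → SO2: 0.2040, O2: 0.2553; SO2 is limiting.
theoretical n(SO3) = (2/2) × 0.4080 = 0.4080 mol → 32.66 g
% yield = 18.8 / 32.66 × 100 = 57.56 %

57.6 %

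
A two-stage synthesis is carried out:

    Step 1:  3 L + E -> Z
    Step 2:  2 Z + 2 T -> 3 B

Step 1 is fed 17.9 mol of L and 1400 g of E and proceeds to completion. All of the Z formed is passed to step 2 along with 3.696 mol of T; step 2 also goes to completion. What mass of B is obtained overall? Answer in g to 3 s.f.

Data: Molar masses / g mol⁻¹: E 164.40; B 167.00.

Step 1:
n(L) = 17.90 mol
n(E) = 1400 / 164.40 = 8.516 mol
n/ν for L = 17.90/3 = 5.967
n/ν for E = 8.516/1 = 8.516
Smallest n/ν is L → limiting reagent.
n(Z) produced = (1/3) × 17.90 = 5.967 mol
Step 2:
n(Z) available = 5.967 mol
n(T) = 3.696 mol
n/ν for Z = 5.967/2 = 2.984
n/ν for T = 3.696/2 = 1.848
Smallest n/ν is T → limiting reagent.
n(B) = (3/2) × 3.696 = 5.544 mol
mass = 5.544 × 167.00 = 925.8 g

926 g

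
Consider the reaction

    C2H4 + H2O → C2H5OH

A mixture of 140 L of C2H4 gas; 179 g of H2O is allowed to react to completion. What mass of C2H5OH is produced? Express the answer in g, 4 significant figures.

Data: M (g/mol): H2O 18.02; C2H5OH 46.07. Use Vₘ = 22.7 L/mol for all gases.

n(C2H4) = 140.0 / 22.7 = 6.167 mol
n(H2O) = 179.0 / 18.02 = 9.933 mol
n/ν for C2H4 = 6.167/1 = 6.167
n/ν for H2O = 9.933/1 = 9.933
Smallest n/ν is C2H4 → limiting reagent.
n(C2H5OH) = (1/1) × 6.167 = 6.167 mol
mass = 6.167 × 46.07 = 284.1 g

284.1 g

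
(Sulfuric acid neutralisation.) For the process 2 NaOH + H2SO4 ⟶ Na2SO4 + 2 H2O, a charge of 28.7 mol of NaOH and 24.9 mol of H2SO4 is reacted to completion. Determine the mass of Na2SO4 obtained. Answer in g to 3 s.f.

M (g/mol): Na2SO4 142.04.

2040 g

n(NaOH) = 28.70 mol
n(H2SO4) = 24.90 mol
n/ν for NaOH = 28.70/2 = 14.35
n/ν for H2SO4 = 24.90/1 = 24.90
Smallest n/ν is NaOH → limiting reagent.
n(Na2SO4) = (1/2) × 28.70 = 14.35 mol
mass = 14.35 × 142.04 = 2038 g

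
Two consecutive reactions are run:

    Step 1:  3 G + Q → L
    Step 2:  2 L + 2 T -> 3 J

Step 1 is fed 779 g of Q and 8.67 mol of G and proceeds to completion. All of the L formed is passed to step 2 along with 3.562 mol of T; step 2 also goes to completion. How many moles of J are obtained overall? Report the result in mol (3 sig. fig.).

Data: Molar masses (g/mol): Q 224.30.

Step 1:
n(Q) = 779.0 / 224.30 = 3.473 mol
n(G) = 8.670 mol
n/ν for Q = 3.473/1 = 3.473
n/ν for G = 8.670/3 = 2.890
Smallest n/ν is G → limiting reagent.
n(L) produced = (1/3) × 8.670 = 2.890 mol
Step 2:
n(L) available = 2.890 mol
n(T) = 3.562 mol
n/ν for L = 2.890/2 = 1.445
n/ν for T = 3.562/2 = 1.781
Smallest n/ν is L → limiting reagent.
n(J) = (3/2) × 2.890 = 4.335 mol

4.34 mol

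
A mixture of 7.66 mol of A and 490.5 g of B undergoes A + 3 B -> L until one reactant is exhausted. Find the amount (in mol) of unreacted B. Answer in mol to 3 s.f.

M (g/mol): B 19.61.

2.03 mol

n(A) = 7.660 mol
n(B) = 490.5 / 19.61 = 25.01 mol
n/ν for A = 7.660/1 = 7.660
n/ν for B = 25.01/3 = 8.337
Smallest n/ν is A → limiting reagent.
B consumed = (3/1) × 7.660 = 22.98 mol
B remaining = 25.01 − 22.98 = 2.030 mol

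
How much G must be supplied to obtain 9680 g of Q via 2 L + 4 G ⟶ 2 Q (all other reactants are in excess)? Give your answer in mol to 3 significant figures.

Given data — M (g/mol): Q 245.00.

n(Q) = 9680 / 245.00 = 39.51 mol
n(G) = (4/2) × 39.51 = 79.02 mol

79.0 mol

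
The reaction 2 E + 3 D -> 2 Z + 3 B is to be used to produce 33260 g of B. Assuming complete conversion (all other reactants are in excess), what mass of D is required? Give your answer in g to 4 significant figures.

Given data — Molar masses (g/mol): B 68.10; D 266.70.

n(B) = 33260 / 68.10 = 488.4 mol
n(D) = (3/3) × 488.4 = 488.4 mol
mass = 488.4 × 266.70 = 130300 g

130300 g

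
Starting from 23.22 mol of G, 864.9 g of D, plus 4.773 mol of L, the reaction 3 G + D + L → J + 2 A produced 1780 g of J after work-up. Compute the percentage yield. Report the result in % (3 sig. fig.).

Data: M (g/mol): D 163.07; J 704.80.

n(G) = 23.22 mol
n(D) = 864.9 / 163.07 = 5.304 mol
n(L) = 4.773 mol
n/ν for G = 23.22/3 = 7.740
n/ν for D = 5.304/1 = 5.304
n/ν for L = 4.773/1 = 4.773
Smallest n/ν is L → limiting reagent.
theoretical n(J) = (1/1) × 4.773 = 4.773 mol → 3364 g
% yield = 1780 / 3364 × 100 = 52.91 %

52.9 %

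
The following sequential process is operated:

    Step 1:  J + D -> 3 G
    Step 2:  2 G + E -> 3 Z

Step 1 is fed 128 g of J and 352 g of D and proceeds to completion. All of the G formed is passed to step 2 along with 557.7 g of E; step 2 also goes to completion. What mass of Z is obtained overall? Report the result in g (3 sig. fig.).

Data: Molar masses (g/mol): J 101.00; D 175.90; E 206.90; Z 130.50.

744 g

Step 1:
n(J) = 128.0 / 101.00 = 1.267 mol
n(D) = 352.0 / 175.90 = 2.001 mol
n/ν for J = 1.267/1 = 1.267
n/ν for D = 2.001/1 = 2.001
Smallest n/ν is J → limiting reagent.
n(G) produced = (3/1) × 1.267 = 3.801 mol
Step 2:
n(G) available = 3.801 mol
n(E) = 557.7 / 206.90 = 2.696 mol
n/ν for G = 3.801/2 = 1.901
n/ν for E = 2.696/1 = 2.696
Smallest n/ν is G → limiting reagent.
n(Z) = (3/2) × 3.801 = 5.702 mol
mass = 5.702 × 130.50 = 744.1 g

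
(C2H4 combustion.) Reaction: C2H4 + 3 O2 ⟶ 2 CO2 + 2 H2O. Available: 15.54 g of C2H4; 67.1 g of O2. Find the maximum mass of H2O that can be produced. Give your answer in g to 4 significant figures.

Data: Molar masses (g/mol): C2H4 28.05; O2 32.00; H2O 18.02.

19.97 g

n(C2H4) = 15.54 / 28.05 = 0.5540 mol
n(O2) = 67.10 / 32.00 = 2.097 mol
n/ν → C2H4: 0.5540, O2: 0.6990; C2H4 is limiting.
n(H2O) = (2/1) × 0.5540 = 1.108 mol
mass = 1.108 × 18.02 = 19.97 g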